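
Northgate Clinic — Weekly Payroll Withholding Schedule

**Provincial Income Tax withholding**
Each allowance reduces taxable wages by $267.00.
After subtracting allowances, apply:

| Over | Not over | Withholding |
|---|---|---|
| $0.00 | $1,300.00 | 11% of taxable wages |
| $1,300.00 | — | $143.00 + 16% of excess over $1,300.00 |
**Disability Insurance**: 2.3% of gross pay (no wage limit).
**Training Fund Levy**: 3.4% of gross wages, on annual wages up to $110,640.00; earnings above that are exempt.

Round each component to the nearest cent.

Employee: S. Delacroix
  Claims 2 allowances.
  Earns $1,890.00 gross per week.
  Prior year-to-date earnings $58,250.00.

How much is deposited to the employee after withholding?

$1,630.31

Provincial Income Tax: taxable = $1,890.00 − 2×$267.00 = $1,356.00
  $143.00 + 16% × ($1,356.00 − $1,300.00) = $143.00 + 16% × $56.00 = $151.96
Disability Insurance: 2.3% × $1,890.00 = $43.47
Training Fund Levy: 3.4% × $1,890.00 = $64.26
Total withheld: $151.96 + $43.47 + $64.26 = $259.69
Net pay: $1,890.00 − $259.69 = $1,630.31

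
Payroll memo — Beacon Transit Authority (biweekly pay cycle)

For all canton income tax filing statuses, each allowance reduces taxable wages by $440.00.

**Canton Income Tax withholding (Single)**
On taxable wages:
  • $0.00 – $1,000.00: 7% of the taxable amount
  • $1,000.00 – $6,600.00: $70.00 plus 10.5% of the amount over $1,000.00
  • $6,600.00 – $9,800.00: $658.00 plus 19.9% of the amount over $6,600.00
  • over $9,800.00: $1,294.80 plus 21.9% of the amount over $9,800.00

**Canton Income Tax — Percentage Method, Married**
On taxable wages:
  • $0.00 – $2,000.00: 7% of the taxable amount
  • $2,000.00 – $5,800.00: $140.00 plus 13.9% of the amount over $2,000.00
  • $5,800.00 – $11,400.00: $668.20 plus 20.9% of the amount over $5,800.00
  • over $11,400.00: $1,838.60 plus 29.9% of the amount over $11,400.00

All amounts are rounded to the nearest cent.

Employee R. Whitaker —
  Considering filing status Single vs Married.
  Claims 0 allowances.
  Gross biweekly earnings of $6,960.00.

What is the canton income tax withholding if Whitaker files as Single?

$729.64

Canton Income Tax (Single): taxable = $6,960.00
  $658.00 + 19.9% × ($6,960.00 − $6,600.00) = $658.00 + 19.9% × $360.00 = $729.64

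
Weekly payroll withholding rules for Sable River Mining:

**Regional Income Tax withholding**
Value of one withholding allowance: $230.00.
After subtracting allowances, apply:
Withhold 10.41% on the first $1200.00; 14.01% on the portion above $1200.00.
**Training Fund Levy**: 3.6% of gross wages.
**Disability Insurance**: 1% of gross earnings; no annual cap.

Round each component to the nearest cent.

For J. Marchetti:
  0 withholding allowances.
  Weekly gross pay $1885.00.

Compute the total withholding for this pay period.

Regional Income Tax: taxable = $1885.00
  $124.92 + 14.01% × ($1885.00 − $1200.00) = $124.92 + 14.01% × $685.00 = $220.89
Training Fund Levy: 3.6% × $1885.00 = $67.86
Disability Insurance: 1% × $1885.00 = $18.85
Total: $220.89 + $67.86 + $18.85 = $307.60

$307.60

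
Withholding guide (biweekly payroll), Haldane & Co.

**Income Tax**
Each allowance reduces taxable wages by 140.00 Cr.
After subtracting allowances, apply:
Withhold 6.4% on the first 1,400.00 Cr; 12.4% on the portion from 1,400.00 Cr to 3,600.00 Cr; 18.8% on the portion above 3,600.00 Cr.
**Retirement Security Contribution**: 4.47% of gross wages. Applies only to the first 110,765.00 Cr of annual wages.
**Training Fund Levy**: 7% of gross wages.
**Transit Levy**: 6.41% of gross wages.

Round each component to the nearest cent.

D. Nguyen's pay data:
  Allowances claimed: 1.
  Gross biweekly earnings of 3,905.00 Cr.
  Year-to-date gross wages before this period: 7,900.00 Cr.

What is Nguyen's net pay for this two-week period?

Income Tax: taxable = 3,905.00 Cr − 1×140.00 Cr = 3,765.00 Cr
  362.40 Cr + 18.8% × (3,765.00 Cr − 3,600.00 Cr) = 362.40 Cr + 18.8% × 165.00 Cr = 393.42 Cr
Retirement Security Contribution: 4.47% × 3,905.00 Cr = 174.55 Cr
Training Fund Levy: 7% × 3,905.00 Cr = 273.35 Cr
Transit Levy: 6.41% × 3,905.00 Cr = 250.31 Cr
Total withheld: 393.42 Cr + 174.55 Cr + 273.35 Cr + 250.31 Cr = 1,091.63 Cr
Net pay: 3,905.00 Cr − 1,091.63 Cr = 2,813.37 Cr

2,813.37 Cr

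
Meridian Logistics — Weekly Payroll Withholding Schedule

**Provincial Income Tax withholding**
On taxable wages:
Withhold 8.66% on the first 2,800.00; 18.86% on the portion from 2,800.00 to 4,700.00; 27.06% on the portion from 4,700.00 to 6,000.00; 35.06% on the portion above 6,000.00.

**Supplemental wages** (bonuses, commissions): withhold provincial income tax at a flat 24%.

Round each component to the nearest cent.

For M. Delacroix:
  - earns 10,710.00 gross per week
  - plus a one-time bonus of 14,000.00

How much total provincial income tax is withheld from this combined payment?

5,963.93

Provincial Income Tax: taxable = 10,710.00
  952.60 + 35.06% × (10,710.00 − 6,000.00) = 952.60 + 35.06% × 4,710.00 = 2,603.93
Supplemental (24% flat on bonus): 24% × 14,000.00 = 3,360.00
Total provincial income tax: 2,603.93 + 3,360.00 = 5,963.93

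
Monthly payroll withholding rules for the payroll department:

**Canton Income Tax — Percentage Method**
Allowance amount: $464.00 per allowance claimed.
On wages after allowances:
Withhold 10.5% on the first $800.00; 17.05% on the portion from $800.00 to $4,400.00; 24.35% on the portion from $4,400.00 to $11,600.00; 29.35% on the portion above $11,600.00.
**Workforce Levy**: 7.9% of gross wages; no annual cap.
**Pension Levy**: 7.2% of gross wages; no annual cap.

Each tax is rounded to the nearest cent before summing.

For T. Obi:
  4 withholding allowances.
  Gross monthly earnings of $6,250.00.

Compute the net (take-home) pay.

$4,609.47

Canton Income Tax: taxable = $6,250.00 − 4×$464.00 = $4,394.00
  $84.00 + 17.05% × ($4,394.00 − $800.00) = $84.00 + 17.05% × $3,594.00 = $696.78
Workforce Levy: 7.9% × $6,250.00 = $493.75
Pension Levy: 7.2% × $6,250.00 = $450.00
Total withheld: $696.78 + $493.75 + $450.00 = $1,640.53
Net pay: $6,250.00 − $1,640.53 = $4,609.47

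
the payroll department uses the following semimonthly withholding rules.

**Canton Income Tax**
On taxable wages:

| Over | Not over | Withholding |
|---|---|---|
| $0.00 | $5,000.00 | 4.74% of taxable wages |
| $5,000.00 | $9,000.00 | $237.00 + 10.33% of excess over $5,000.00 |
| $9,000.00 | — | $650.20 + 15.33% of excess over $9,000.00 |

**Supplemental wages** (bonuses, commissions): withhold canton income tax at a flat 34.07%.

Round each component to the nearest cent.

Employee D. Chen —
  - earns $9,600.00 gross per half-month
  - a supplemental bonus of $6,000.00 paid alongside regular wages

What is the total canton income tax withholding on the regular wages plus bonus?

$2,786.38

Canton Income Tax: taxable = $9,600.00
  $650.20 + 15.33% × ($9,600.00 − $9,000.00) = $650.20 + 15.33% × $600.00 = $742.18
Supplemental (34.07% flat on bonus): 34.07% × $6,000.00 = $2,044.20
Total canton income tax: $742.18 + $2,044.20 = $2,786.38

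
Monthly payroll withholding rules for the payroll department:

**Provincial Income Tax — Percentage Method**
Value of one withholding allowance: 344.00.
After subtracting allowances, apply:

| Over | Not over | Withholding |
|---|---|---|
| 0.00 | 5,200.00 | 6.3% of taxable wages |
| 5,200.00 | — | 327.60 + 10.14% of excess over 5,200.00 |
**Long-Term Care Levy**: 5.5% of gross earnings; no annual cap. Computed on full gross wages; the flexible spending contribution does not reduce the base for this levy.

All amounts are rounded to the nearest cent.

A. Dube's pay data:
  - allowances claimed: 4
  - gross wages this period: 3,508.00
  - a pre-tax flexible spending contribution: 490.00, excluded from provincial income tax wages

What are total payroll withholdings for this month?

296.39

Provincial Income Tax: taxable = 3,508.00 − 490.00 − 4×344.00 = 1,642.00
  6.3% × 1,642.00 = 103.45
Long-Term Care Levy: 5.5% × 3,508.00 = 192.94
Total: 103.45 + 192.94 = 296.39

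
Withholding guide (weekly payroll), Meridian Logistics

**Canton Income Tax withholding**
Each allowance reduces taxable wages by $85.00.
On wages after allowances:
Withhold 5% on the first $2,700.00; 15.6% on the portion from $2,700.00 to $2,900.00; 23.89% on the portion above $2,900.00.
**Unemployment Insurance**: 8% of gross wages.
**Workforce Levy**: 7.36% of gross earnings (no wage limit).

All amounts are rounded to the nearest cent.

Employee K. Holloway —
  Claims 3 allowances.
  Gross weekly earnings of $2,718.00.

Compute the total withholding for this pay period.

Canton Income Tax: taxable = $2,718.00 − 3×$85.00 = $2,463.00
  5% × $2,463.00 = $123.15
Unemployment Insurance: 8% × $2,718.00 = $217.44
Workforce Levy: 7.36% × $2,718.00 = $200.04
Total: $123.15 + $217.44 + $200.04 = $540.63

$540.63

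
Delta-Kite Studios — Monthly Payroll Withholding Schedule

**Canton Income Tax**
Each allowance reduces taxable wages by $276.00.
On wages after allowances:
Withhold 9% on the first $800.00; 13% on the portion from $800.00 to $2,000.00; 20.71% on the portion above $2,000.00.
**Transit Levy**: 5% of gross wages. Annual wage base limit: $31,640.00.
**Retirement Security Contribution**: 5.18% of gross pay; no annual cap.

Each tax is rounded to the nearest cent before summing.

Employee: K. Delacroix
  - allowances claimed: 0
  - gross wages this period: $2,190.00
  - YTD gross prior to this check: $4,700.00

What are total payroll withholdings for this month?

Canton Income Tax: taxable = $2,190.00
  $228.00 + 20.71% × ($2,190.00 − $2,000.00) = $228.00 + 20.71% × $190.00 = $267.35
Transit Levy: 5% × $2,190.00 = $109.50
Retirement Security Contribution: 5.18% × $2,190.00 = $113.44
Total: $267.35 + $109.50 + $113.44 = $490.29

$490.29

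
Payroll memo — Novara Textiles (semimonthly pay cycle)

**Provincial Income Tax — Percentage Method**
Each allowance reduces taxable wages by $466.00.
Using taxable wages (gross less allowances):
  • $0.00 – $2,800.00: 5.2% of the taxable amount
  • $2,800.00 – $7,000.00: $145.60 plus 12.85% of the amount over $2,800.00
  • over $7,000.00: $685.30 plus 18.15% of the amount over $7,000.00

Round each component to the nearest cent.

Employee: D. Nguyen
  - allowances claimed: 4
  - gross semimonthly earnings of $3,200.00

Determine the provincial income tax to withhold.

$69.47

Provincial Income Tax: taxable = $3,200.00 − 4×$466.00 = $1,336.00
  5.2% × $1,336.00 = $69.47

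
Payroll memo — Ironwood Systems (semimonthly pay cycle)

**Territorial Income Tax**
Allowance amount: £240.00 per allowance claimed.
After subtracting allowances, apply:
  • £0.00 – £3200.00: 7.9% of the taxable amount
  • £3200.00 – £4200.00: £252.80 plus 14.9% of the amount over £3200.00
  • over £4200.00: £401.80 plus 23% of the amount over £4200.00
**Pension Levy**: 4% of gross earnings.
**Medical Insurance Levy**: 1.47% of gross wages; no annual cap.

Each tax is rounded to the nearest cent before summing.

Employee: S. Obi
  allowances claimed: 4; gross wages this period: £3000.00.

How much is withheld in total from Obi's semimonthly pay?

£325.26

Territorial Income Tax: taxable = £3000.00 − 4×£240.00 = £2040.00
  7.9% × £2040.00 = £161.16
Pension Levy: 4% × £3000.00 = £120.00
Medical Insurance Levy: 1.47% × £3000.00 = £44.10
Total: £161.16 + £120.00 + £44.10 = £325.26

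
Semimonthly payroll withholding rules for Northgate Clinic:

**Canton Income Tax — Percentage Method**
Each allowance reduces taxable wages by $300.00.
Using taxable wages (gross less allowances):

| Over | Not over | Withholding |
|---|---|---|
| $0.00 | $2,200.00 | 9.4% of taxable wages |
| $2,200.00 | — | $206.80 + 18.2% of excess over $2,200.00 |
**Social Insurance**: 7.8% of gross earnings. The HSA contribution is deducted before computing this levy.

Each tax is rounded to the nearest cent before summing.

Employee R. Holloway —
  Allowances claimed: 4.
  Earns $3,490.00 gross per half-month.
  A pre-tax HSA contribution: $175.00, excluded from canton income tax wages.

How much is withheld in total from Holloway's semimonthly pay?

$457.38

Canton Income Tax: taxable = $3,490.00 − $175.00 − 4×$300.00 = $2,115.00
  9.4% × $2,115.00 = $198.81
Social Insurance: 7.8% × $3,315.00 = $258.57
Total: $198.81 + $258.57 = $457.38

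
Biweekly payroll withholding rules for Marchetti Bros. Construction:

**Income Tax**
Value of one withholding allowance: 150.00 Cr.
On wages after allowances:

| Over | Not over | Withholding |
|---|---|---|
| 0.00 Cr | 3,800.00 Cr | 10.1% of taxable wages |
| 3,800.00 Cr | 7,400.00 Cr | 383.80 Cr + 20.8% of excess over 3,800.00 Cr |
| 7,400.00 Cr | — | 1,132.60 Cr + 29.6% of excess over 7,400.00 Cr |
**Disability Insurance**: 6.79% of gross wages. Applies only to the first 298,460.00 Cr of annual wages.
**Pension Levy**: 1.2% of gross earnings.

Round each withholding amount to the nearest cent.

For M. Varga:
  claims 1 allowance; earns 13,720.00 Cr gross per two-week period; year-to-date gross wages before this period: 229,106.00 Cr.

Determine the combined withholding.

Income Tax: taxable = 13,720.00 Cr − 1×150.00 Cr = 13,570.00 Cr
  1,132.60 Cr + 29.6% × (13,570.00 Cr − 7,400.00 Cr) = 1,132.60 Cr + 29.6% × 6,170.00 Cr = 2,958.92 Cr
Disability Insurance: 6.79% × 13,720.00 Cr = 931.59 Cr
Pension Levy: 1.2% × 13,720.00 Cr = 164.64 Cr
Total: 2,958.92 Cr + 931.59 Cr + 164.64 Cr = 4,055.15 Cr

4,055.15 Cr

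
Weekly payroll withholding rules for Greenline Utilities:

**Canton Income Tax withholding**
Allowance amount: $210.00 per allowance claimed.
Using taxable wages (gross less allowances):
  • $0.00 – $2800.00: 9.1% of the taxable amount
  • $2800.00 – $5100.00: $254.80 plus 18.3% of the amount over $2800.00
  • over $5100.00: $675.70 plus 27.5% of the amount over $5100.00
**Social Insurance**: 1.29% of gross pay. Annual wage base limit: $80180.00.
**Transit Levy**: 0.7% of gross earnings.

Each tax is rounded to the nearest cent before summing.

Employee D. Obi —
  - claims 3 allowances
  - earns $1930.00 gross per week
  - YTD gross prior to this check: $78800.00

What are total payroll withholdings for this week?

$149.61

Canton Income Tax: taxable = $1930.00 − 3×$210.00 = $1300.00
  9.1% × $1300.00 = $118.30
Social Insurance: cap $80180.00 − YTD $78800.00 = $1380.00 subject; 1.29% × $1380.00 = $17.80
Transit Levy: 0.7% × $1930.00 = $13.51
Total: $118.30 + $17.80 + $13.51 = $149.61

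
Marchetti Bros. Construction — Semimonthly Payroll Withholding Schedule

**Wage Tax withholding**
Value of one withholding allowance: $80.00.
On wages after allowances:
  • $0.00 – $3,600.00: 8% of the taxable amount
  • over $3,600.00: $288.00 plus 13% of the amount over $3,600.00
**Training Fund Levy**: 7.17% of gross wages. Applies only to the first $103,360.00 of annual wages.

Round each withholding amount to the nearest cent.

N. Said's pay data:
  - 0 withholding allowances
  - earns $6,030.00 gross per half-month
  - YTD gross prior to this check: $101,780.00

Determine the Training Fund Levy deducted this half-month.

Training Fund Levy: cap $103,360.00 − YTD $101,780.00 = $1,580.00 subject; 7.17% × $1,580.00 = $113.29

$113.29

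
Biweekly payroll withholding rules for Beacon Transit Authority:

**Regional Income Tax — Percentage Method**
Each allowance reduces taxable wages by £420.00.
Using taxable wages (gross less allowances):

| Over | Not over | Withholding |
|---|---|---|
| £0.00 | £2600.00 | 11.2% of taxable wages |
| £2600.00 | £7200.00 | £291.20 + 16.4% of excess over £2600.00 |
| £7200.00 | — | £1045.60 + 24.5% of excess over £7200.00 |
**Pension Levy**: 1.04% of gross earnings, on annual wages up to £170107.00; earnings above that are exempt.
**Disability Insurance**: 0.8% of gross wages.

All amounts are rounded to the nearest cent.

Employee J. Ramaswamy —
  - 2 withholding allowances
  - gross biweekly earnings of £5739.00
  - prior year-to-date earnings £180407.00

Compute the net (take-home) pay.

£5024.85

Regional Income Tax: taxable = £5739.00 − 2×£420.00 = £4899.00
  £291.20 + 16.4% × (£4899.00 − £2600.00) = £291.20 + 16.4% × £2299.00 = £668.24
Pension Levy: YTD £180407.00 ≥ cap £170107.00 → £0.00
Disability Insurance: 0.8% × £5739.00 = £45.91
Total withheld: £668.24 + £0.00 + £45.91 = £714.15
Net pay: £5739.00 − £714.15 = £5024.85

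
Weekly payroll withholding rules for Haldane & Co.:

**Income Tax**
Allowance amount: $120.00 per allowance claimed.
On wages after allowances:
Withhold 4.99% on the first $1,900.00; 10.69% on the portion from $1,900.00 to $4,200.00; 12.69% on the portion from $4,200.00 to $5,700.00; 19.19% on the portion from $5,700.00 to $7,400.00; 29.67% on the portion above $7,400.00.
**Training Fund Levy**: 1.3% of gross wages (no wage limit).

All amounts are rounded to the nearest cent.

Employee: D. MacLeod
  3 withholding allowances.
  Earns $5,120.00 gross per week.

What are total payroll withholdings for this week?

$478.30

Income Tax: taxable = $5,120.00 − 3×$120.00 = $4,760.00
  $340.68 + 12.69% × ($4,760.00 − $4,200.00) = $340.68 + 12.69% × $560.00 = $411.74
Training Fund Levy: 1.3% × $5,120.00 = $66.56
Total: $411.74 + $66.56 = $478.30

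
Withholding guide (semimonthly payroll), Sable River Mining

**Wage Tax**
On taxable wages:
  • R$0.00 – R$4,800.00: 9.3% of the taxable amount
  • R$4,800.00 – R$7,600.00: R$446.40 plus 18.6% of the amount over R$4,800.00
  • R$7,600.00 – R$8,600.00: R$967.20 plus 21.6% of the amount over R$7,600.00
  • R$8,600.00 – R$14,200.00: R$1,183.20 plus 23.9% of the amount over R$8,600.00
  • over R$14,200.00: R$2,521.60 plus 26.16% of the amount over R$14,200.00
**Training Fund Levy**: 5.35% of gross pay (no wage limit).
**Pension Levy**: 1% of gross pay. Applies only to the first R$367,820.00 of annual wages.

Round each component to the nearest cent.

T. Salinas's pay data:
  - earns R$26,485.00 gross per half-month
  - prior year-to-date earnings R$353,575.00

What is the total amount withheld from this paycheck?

Wage Tax: taxable = R$26,485.00
  R$2,521.60 + 26.16% × (R$26,485.00 − R$14,200.00) = R$2,521.60 + 26.16% × R$12,285.00 = R$5,735.36
Training Fund Levy: 5.35% × R$26,485.00 = R$1,416.95
Pension Levy: cap R$367,820.00 − YTD R$353,575.00 = R$14,245.00 subject; 1% × R$14,245.00 = R$142.45
Total: R$5,735.36 + R$1,416.95 + R$142.45 = R$7,294.76

R$7,294.76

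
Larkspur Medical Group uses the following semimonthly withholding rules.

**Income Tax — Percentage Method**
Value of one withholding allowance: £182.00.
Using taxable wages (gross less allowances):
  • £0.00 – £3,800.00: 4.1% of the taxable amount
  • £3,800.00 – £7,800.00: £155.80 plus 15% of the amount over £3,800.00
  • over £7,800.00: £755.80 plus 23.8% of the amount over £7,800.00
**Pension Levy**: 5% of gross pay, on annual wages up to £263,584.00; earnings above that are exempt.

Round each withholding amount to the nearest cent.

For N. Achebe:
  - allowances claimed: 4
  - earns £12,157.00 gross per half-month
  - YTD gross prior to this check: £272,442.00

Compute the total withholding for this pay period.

£1,619.50

Income Tax: taxable = £12,157.00 − 4×£182.00 = £11,429.00
  £755.80 + 23.8% × (£11,429.00 − £7,800.00) = £755.80 + 23.8% × £3,629.00 = £1,619.50
Pension Levy: YTD £272,442.00 ≥ cap £263,584.00 → £0.00
Total: £1,619.50 + £0.00 = £1,619.50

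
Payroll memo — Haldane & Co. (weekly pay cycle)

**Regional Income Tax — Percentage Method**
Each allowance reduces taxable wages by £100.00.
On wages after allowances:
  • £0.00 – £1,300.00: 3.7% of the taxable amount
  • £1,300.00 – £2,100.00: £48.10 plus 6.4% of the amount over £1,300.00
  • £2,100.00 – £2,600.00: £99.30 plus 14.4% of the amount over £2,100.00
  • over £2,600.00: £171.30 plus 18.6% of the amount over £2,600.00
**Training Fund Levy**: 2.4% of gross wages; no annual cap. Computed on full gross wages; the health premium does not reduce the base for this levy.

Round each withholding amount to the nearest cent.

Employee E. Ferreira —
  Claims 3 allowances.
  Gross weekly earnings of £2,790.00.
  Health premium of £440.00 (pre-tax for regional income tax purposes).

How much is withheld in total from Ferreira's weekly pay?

Regional Income Tax: taxable = £2,790.00 − £440.00 − 3×£100.00 = £2,050.00
  £48.10 + 6.4% × (£2,050.00 − £1,300.00) = £48.10 + 6.4% × £750.00 = £96.10
Training Fund Levy: 2.4% × £2,790.00 = £66.96
Total: £96.10 + £66.96 = £163.06

£163.06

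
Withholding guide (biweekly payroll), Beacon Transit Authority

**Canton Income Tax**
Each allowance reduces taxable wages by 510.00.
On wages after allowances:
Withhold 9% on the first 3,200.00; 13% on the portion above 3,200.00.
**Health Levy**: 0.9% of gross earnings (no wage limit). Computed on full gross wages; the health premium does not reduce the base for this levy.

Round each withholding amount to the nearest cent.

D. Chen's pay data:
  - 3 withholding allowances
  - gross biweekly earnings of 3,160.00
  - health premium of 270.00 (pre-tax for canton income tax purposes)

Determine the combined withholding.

150.84

Canton Income Tax: taxable = 3,160.00 − 270.00 − 3×510.00 = 1,360.00
  9% × 1,360.00 = 122.40
Health Levy: 0.9% × 3,160.00 = 28.44
Total: 122.40 + 28.44 = 150.84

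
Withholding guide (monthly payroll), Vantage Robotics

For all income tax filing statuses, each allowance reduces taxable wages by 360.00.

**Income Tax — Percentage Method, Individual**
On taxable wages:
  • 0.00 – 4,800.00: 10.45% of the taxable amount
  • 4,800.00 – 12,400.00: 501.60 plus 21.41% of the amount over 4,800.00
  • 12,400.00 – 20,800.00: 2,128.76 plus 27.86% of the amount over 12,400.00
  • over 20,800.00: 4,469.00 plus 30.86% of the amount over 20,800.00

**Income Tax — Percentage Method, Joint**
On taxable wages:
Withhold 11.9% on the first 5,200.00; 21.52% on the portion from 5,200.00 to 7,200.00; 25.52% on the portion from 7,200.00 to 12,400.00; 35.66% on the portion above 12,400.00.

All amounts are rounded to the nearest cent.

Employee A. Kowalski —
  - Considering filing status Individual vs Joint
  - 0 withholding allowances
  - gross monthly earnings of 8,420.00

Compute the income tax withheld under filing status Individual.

1,276.64

Income Tax (Individual): taxable = 8,420.00
  501.60 + 21.41% × (8,420.00 − 4,800.00) = 501.60 + 21.41% × 3,620.00 = 1,276.64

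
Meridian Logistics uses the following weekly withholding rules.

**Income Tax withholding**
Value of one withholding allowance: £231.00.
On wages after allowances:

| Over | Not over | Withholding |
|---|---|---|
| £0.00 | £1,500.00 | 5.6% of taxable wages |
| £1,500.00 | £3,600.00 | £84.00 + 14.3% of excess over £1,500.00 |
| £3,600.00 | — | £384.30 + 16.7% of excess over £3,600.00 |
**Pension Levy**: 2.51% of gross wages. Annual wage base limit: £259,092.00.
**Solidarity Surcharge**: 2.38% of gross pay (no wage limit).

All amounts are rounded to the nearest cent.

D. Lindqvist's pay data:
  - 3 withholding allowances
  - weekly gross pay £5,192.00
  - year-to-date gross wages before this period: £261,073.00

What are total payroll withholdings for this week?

Income Tax: taxable = £5,192.00 − 3×£231.00 = £4,499.00
  £384.30 + 16.7% × (£4,499.00 − £3,600.00) = £384.30 + 16.7% × £899.00 = £534.43
Pension Levy: YTD £261,073.00 ≥ cap £259,092.00 → £0.00
Solidarity Surcharge: 2.38% × £5,192.00 = £123.57
Total: £534.43 + £0.00 + £123.57 = £658.00

£658.00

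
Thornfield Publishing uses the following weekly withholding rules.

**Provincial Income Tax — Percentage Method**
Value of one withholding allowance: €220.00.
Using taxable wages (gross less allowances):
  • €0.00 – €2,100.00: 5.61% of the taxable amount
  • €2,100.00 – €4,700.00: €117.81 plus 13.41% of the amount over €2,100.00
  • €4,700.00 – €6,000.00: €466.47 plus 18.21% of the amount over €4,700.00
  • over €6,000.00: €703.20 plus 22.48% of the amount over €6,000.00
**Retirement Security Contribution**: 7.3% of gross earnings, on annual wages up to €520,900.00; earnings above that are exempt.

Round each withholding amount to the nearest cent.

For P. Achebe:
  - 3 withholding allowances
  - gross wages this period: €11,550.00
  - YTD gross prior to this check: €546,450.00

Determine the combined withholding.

€1,802.47

Provincial Income Tax: taxable = €11,550.00 − 3×€220.00 = €10,890.00
  €703.20 + 22.48% × (€10,890.00 − €6,000.00) = €703.20 + 22.48% × €4,890.00 = €1,802.47
Retirement Security Contribution: YTD €546,450.00 ≥ cap €520,900.00 → €0.00
Total: €1,802.47 + €0.00 = €1,802.47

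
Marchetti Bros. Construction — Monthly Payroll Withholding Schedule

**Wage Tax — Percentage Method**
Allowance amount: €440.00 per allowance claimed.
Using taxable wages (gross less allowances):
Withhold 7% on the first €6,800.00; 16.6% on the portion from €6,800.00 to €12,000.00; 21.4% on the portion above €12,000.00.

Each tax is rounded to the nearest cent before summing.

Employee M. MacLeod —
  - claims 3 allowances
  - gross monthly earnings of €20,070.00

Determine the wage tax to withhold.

€2,783.70

Wage Tax: taxable = €20,070.00 − 3×€440.00 = €18,750.00
  €1,339.20 + 21.4% × (€18,750.00 − €12,000.00) = €1,339.20 + 21.4% × €6,750.00 = €2,783.70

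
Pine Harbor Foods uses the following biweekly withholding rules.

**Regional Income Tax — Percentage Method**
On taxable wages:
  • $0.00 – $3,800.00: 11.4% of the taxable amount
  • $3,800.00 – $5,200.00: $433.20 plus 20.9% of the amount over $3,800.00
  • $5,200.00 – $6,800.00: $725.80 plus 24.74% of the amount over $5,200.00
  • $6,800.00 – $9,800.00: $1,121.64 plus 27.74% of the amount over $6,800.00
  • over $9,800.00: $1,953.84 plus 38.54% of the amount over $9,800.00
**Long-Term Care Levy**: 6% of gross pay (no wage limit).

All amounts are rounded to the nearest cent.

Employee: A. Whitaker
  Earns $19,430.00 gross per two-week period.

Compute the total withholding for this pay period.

Regional Income Tax: taxable = $19,430.00
  $1,953.84 + 38.54% × ($19,430.00 − $9,800.00) = $1,953.84 + 38.54% × $9,630.00 = $5,665.24
Long-Term Care Levy: 6% × $19,430.00 = $1,165.80
Total: $5,665.24 + $1,165.80 = $6,831.04

$6,831.04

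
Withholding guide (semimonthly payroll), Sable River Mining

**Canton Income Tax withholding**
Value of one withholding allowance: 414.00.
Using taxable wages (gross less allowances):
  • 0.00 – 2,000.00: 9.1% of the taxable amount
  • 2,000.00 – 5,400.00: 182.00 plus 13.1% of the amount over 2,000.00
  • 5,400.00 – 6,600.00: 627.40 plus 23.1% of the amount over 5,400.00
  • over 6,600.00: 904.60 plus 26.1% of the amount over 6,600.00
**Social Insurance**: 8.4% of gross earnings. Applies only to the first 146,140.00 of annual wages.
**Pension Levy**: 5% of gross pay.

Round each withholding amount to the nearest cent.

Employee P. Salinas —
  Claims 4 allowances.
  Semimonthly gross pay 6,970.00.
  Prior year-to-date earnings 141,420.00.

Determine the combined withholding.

Canton Income Tax: taxable = 6,970.00 − 4×414.00 = 5,314.00
  182.00 + 13.1% × (5,314.00 − 2,000.00) = 182.00 + 13.1% × 3,314.00 = 616.13
Social Insurance: cap 146,140.00 − YTD 141,420.00 = 4,720.00 subject; 8.4% × 4,720.00 = 396.48
Pension Levy: 5% × 6,970.00 = 348.50
Total: 616.13 + 396.48 + 348.50 = 1,361.11

1,361.11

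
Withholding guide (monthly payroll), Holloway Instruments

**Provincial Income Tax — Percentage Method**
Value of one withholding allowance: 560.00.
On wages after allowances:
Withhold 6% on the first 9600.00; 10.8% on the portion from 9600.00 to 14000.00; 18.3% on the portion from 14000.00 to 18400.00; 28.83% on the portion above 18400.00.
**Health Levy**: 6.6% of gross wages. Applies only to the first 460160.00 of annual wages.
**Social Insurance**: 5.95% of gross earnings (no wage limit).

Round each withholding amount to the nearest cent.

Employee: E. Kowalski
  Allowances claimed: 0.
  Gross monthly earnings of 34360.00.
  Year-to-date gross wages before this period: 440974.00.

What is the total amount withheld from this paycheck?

Provincial Income Tax: taxable = 34360.00
  1856.40 + 28.83% × (34360.00 − 18400.00) = 1856.40 + 28.83% × 15960.00 = 6457.67
Health Levy: cap 460160.00 − YTD 440974.00 = 19186.00 subject; 6.6% × 19186.00 = 1266.28
Social Insurance: 5.95% × 34360.00 = 2044.42
Total: 6457.67 + 1266.28 + 2044.42 = 9768.37

9768.37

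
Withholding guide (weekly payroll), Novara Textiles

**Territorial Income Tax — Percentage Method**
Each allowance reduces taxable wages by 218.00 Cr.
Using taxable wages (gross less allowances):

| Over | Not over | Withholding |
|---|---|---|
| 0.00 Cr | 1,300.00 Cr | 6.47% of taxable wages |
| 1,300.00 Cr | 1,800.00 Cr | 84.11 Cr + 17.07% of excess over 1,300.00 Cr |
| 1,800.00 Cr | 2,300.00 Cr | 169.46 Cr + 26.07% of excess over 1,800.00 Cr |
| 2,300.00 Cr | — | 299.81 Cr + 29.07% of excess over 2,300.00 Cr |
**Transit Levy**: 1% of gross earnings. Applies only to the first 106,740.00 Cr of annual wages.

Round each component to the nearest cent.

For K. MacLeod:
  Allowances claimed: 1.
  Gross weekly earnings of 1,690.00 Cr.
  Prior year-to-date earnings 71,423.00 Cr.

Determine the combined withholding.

130.37 Cr

Territorial Income Tax: taxable = 1,690.00 Cr − 1×218.00 Cr = 1,472.00 Cr
  84.11 Cr + 17.07% × (1,472.00 Cr − 1,300.00 Cr) = 84.11 Cr + 17.07% × 172.00 Cr = 113.47 Cr
Transit Levy: 1% × 1,690.00 Cr = 16.90 Cr
Total: 113.47 Cr + 16.90 Cr = 130.37 Cr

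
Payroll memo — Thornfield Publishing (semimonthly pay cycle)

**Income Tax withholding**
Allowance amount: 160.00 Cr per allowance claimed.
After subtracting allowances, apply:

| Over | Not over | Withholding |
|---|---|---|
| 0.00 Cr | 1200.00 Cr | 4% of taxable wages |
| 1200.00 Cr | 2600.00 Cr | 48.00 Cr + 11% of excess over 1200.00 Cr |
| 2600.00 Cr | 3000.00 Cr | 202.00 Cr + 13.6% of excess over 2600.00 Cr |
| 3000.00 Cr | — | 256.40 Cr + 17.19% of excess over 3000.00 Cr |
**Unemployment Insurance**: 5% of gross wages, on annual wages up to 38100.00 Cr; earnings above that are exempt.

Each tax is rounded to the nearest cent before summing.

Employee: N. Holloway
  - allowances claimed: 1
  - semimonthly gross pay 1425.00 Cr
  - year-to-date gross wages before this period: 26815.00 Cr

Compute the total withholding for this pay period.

126.40 Cr

Income Tax: taxable = 1425.00 Cr − 1×160.00 Cr = 1265.00 Cr
  48.00 Cr + 11% × (1265.00 Cr − 1200.00 Cr) = 48.00 Cr + 11% × 65.00 Cr = 55.15 Cr
Unemployment Insurance: 5% × 1425.00 Cr = 71.25 Cr
Total: 55.15 Cr + 71.25 Cr = 126.40 Cr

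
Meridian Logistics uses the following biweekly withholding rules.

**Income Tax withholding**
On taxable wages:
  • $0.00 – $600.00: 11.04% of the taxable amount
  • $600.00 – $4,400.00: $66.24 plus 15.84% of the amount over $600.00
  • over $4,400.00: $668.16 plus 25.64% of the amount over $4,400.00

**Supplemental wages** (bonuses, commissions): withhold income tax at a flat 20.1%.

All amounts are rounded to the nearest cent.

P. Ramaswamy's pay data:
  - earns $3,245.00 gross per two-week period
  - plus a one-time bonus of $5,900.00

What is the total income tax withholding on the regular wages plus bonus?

$1,671.11

Income Tax: taxable = $3,245.00
  $66.24 + 15.84% × ($3,245.00 − $600.00) = $66.24 + 15.84% × $2,645.00 = $485.21
Supplemental (20.1% flat on bonus): 20.1% × $5,900.00 = $1,185.90
Total income tax: $485.21 + $1,185.90 = $1,671.11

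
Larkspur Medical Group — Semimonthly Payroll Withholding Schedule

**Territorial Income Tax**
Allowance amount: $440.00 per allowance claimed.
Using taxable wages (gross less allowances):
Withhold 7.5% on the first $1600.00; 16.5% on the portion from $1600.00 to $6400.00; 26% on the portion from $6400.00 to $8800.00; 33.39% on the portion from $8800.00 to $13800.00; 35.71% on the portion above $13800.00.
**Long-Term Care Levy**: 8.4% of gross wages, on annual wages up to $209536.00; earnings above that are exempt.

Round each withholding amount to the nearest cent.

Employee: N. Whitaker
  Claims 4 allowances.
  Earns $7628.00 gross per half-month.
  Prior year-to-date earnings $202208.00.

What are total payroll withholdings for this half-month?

$1439.77

Territorial Income Tax: taxable = $7628.00 − 4×$440.00 = $5868.00
  $120.00 + 16.5% × ($5868.00 − $1600.00) = $120.00 + 16.5% × $4268.00 = $824.22
Long-Term Care Levy: cap $209536.00 − YTD $202208.00 = $7328.00 subject; 8.4% × $7328.00 = $615.55
Total: $824.22 + $615.55 = $1439.77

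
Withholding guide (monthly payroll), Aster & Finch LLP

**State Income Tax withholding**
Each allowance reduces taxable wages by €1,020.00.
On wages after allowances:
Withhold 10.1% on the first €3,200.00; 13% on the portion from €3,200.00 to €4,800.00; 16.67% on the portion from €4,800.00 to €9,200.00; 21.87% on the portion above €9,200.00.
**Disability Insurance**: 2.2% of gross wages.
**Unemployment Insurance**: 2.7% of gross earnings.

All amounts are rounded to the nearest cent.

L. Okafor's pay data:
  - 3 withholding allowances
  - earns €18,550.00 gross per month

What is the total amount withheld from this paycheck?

€3,549.25

State Income Tax: taxable = €18,550.00 − 3×€1,020.00 = €15,490.00
  €1,264.68 + 21.87% × (€15,490.00 − €9,200.00) = €1,264.68 + 21.87% × €6,290.00 = €2,640.30
Disability Insurance: 2.2% × €18,550.00 = €408.10
Unemployment Insurance: 2.7% × €18,550.00 = €500.85
Total: €2,640.30 + €408.10 + €500.85 = €3,549.25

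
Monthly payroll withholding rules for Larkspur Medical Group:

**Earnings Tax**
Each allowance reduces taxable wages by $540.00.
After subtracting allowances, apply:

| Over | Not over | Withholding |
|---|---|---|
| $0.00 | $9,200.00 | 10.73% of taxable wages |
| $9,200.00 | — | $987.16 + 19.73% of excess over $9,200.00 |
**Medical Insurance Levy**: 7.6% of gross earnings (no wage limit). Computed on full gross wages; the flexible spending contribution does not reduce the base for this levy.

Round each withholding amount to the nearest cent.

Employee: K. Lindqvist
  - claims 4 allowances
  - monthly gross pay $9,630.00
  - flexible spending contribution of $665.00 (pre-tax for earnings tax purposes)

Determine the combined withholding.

Earnings Tax: taxable = $9,630.00 − $665.00 − 4×$540.00 = $6,805.00
  10.73% × $6,805.00 = $730.18
Medical Insurance Levy: 7.6% × $9,630.00 = $731.88
Total: $730.18 + $731.88 = $1,462.06

$1,462.06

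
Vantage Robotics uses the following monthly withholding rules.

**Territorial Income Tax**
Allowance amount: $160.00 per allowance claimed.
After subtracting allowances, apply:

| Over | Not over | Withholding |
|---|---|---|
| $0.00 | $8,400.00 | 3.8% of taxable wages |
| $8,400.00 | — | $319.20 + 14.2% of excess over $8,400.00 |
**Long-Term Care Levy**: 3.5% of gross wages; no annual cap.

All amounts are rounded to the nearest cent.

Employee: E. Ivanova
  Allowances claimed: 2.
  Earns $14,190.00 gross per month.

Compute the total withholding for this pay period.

$1,592.59

Territorial Income Tax: taxable = $14,190.00 − 2×$160.00 = $13,870.00
  $319.20 + 14.2% × ($13,870.00 − $8,400.00) = $319.20 + 14.2% × $5,470.00 = $1,095.94
Long-Term Care Levy: 3.5% × $14,190.00 = $496.65
Total: $1,095.94 + $496.65 = $1,592.59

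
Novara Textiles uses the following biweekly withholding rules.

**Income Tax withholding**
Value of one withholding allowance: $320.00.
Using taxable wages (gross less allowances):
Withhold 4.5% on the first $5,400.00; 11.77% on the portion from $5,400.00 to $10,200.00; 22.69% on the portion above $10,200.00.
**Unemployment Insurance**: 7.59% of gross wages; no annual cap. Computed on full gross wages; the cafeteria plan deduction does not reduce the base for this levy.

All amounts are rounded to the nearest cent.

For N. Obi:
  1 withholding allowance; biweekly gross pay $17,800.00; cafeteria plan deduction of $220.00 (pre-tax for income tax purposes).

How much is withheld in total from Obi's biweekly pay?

Income Tax: taxable = $17,800.00 − $220.00 − 1×$320.00 = $17,260.00
  $807.96 + 22.69% × ($17,260.00 − $10,200.00) = $807.96 + 22.69% × $7,060.00 = $2,409.87
Unemployment Insurance: 7.59% × $17,800.00 = $1,351.02
Total: $2,409.87 + $1,351.02 = $3,760.89

$3,760.89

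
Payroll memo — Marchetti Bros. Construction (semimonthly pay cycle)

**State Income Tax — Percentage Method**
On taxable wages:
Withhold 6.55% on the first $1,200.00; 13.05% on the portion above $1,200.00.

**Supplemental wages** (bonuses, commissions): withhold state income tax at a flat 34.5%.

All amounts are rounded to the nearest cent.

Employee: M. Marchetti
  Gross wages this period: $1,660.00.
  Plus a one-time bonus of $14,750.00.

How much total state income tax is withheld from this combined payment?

State Income Tax: taxable = $1,660.00
  $78.60 + 13.05% × ($1,660.00 − $1,200.00) = $78.60 + 13.05% × $460.00 = $138.63
Supplemental (34.5% flat on bonus): 34.5% × $14,750.00 = $5,088.75
Total state income tax: $138.63 + $5,088.75 = $5,227.38

$5,227.38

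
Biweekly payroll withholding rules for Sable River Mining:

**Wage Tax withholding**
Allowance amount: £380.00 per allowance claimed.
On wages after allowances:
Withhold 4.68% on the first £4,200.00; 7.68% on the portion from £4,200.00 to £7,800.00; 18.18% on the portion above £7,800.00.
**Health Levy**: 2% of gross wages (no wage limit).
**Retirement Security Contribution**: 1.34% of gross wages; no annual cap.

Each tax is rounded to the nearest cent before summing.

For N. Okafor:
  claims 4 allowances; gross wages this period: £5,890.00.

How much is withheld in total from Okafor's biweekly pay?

Wage Tax: taxable = £5,890.00 − 4×£380.00 = £4,370.00
  £196.56 + 7.68% × (£4,370.00 − £4,200.00) = £196.56 + 7.68% × £170.00 = £209.62
Health Levy: 2% × £5,890.00 = £117.80
Retirement Security Contribution: 1.34% × £5,890.00 = £78.93
Total: £209.62 + £117.80 + £78.93 = £406.35

£406.35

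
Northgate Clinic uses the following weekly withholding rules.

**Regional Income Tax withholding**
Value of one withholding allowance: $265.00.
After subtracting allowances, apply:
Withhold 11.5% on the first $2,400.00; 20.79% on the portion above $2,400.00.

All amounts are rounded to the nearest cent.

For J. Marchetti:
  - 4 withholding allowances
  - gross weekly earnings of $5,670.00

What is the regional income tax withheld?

$735.46

Regional Income Tax: taxable = $5,670.00 − 4×$265.00 = $4,610.00
  $276.00 + 20.79% × ($4,610.00 − $2,400.00) = $276.00 + 20.79% × $2,210.00 = $735.46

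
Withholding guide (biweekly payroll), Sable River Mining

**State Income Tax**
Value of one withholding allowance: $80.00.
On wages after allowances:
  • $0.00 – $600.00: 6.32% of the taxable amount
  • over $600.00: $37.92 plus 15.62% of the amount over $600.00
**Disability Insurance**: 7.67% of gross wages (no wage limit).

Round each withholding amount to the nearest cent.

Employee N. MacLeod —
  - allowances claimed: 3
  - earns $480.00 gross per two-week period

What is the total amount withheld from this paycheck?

$51.99

State Income Tax: taxable = $480.00 − 3×$80.00 = $240.00
  6.32% × $240.00 = $15.17
Disability Insurance: 7.67% × $480.00 = $36.82
Total: $15.17 + $36.82 = $51.99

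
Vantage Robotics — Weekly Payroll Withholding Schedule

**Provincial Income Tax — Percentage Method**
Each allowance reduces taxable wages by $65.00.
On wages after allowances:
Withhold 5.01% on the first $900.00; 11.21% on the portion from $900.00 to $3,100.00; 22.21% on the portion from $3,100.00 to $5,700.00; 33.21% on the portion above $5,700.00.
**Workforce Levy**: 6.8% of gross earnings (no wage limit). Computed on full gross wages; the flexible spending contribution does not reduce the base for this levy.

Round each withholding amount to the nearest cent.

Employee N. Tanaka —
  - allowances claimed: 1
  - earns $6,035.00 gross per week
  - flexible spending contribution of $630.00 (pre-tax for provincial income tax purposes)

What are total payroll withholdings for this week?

Provincial Income Tax: taxable = $6,035.00 − $630.00 − 1×$65.00 = $5,340.00
  $291.71 + 22.21% × ($5,340.00 − $3,100.00) = $291.71 + 22.21% × $2,240.00 = $789.21
Workforce Levy: 6.8% × $6,035.00 = $410.38
Total: $789.21 + $410.38 = $1,199.59

$1,199.59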